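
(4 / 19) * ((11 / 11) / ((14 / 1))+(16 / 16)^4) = 30 / 133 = 0.23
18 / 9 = 2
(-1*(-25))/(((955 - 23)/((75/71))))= 1875/66172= 0.03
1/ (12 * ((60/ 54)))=3/ 40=0.08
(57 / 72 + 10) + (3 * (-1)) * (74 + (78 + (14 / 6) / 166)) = -886939 / 1992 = -445.25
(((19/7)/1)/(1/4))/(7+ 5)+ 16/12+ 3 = 110/21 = 5.24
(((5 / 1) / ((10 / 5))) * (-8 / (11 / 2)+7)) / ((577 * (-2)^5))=-305 / 406208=-0.00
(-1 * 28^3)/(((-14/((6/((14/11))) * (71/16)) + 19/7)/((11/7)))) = -565768896/33541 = -16867.98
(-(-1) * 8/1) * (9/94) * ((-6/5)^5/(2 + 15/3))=-279936/1028125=-0.27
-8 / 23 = -0.35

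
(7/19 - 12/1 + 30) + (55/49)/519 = 8876464/483189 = 18.37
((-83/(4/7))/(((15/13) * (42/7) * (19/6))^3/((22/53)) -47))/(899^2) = -0.00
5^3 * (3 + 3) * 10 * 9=67500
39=39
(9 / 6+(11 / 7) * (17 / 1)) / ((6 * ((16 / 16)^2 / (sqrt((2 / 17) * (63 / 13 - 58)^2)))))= 272945 * sqrt(34) / 18564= 85.73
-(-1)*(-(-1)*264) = 264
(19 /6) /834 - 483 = -2416913 /5004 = -483.00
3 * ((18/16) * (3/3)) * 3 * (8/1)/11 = 7.36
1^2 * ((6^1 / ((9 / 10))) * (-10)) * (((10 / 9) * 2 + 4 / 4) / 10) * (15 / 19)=-2900 / 171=-16.96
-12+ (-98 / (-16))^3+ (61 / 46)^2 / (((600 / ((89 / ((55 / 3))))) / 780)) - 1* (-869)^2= -56229760007501 / 74483200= -754932.12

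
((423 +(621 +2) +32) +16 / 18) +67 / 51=165271 / 153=1080.20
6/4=3/2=1.50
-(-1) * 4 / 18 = 2 / 9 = 0.22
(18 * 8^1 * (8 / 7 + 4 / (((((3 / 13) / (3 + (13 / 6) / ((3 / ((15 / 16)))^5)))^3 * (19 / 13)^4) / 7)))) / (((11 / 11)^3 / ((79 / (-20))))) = -328784825320458276944229087039535 / 42595841944429834499260416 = -7718707.05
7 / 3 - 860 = -2573 / 3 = -857.67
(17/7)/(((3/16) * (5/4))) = 1088/105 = 10.36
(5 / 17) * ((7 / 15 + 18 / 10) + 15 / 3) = 109 / 51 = 2.14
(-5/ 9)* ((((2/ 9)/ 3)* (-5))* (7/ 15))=70/ 729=0.10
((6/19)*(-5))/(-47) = 30/893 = 0.03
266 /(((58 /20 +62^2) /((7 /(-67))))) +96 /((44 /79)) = 4886589188 /28351653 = 172.36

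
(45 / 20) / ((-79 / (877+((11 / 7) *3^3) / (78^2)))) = -37349973 / 1495312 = -24.98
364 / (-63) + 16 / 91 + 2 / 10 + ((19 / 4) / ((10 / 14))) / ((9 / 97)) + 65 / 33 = 12295477 / 180180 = 68.24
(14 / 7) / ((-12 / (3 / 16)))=-1 / 32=-0.03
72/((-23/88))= -275.48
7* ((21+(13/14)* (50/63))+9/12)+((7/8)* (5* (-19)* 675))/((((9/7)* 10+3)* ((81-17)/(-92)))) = 1564612103/298368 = 5243.90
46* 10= 460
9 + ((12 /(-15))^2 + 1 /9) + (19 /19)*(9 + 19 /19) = 4444 /225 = 19.75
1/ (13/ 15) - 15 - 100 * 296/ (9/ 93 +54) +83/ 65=-4693393/ 8385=-559.74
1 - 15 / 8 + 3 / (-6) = -11 / 8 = -1.38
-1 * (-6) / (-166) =-0.04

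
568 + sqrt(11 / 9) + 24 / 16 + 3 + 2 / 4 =sqrt(11) / 3 + 573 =574.11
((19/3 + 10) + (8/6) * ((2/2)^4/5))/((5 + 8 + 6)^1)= 83/95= 0.87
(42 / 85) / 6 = 7 / 85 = 0.08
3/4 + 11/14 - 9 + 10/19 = -3691/532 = -6.94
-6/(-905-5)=3/455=0.01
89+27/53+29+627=39512/53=745.51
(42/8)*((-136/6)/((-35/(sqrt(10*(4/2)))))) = 34*sqrt(5)/5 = 15.21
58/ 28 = 29/ 14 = 2.07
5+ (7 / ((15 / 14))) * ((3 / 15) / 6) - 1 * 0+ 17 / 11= 16739 / 2475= 6.76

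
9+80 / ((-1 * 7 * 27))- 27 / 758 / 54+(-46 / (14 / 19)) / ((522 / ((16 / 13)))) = 910482311 / 108019548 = 8.43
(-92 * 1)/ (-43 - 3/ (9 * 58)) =16008/ 7483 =2.14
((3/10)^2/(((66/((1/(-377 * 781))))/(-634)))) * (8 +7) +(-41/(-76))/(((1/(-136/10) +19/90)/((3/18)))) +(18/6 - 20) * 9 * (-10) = 793099486198797/518144343860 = 1530.65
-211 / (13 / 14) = -2954 / 13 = -227.23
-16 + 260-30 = 214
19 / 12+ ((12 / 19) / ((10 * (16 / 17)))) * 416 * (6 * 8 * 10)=3055465 / 228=13401.16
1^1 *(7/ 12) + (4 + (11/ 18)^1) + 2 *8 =763/ 36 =21.19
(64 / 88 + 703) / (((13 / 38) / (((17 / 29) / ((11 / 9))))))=45006174 / 45617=986.61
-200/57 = -3.51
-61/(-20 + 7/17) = 1037/333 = 3.11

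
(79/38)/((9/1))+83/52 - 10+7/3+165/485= -4743289/862524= -5.50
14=14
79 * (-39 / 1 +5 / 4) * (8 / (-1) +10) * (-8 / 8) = 11929 / 2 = 5964.50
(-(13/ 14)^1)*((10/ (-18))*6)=3.10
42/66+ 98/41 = 1365/451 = 3.03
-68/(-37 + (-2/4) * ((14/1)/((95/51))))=1615/968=1.67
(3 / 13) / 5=3 / 65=0.05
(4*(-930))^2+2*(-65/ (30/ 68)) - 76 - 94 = 41513806/ 3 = 13837935.33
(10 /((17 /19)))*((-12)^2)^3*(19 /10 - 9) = -4028092416 /17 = -236946612.71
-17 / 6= -2.83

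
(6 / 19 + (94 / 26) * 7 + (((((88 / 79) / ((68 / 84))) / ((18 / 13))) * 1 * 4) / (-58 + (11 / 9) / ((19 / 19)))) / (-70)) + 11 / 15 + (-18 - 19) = -27059260097 / 2542641465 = -10.64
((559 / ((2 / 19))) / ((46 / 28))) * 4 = 297388 / 23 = 12929.91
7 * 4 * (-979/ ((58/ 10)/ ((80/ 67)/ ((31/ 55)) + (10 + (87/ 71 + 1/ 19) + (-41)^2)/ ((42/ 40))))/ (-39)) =619743597761200/ 3168918363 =195569.44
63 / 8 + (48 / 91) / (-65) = 372261 / 47320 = 7.87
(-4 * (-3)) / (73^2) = 12 / 5329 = 0.00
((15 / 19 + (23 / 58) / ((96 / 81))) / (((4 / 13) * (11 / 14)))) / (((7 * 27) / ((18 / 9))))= 0.05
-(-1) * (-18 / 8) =-2.25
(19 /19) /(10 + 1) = 1 /11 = 0.09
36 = 36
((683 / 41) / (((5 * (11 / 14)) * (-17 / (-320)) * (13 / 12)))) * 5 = 36718080 / 99671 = 368.39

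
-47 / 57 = -0.82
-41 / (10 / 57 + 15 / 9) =-22.26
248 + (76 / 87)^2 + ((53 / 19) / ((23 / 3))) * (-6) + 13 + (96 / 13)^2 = 175586851559 / 558993357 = 314.11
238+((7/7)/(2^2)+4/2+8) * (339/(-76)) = 58453/304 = 192.28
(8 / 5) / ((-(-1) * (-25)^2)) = 8 / 3125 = 0.00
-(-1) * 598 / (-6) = -299 / 3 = -99.67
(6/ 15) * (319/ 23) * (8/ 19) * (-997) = -5088688/ 2185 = -2328.92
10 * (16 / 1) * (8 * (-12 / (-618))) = 2560 / 103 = 24.85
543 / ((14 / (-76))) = -20634 / 7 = -2947.71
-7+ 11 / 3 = -10 / 3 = -3.33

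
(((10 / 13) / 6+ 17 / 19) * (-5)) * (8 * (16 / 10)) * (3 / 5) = -48512 / 1235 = -39.28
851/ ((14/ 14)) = 851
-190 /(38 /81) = -405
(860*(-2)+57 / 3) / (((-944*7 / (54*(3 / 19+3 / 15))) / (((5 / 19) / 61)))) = 111537 / 5196956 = 0.02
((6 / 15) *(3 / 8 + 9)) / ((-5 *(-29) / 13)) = 39 / 116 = 0.34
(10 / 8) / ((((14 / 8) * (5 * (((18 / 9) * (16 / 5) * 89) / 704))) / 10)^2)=968000 / 388129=2.49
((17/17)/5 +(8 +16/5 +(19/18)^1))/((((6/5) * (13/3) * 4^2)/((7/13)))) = 7847/97344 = 0.08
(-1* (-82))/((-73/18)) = -1476/73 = -20.22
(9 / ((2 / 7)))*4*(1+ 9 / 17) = 3276 / 17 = 192.71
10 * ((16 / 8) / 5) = 4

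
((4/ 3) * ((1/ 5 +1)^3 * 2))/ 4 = 144/ 125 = 1.15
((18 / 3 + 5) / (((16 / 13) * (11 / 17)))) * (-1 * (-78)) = 8619 / 8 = 1077.38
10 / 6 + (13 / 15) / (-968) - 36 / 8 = -41153 / 14520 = -2.83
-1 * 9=-9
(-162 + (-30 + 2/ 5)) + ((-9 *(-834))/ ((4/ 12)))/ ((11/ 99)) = 1012352/ 5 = 202470.40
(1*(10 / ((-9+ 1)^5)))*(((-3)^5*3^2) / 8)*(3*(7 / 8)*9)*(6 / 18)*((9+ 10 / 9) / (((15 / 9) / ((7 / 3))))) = 9751833 / 1048576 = 9.30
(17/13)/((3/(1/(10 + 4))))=0.03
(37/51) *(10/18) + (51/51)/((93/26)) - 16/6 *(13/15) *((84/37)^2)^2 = -8095181420699/133337184345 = -60.71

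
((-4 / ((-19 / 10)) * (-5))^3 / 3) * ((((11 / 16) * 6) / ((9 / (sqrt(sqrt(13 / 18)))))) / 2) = -2750000 * 13^(1 / 4) * 2^(3 / 4) * sqrt(3) / 185193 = -82.13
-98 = -98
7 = 7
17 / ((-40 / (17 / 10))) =-289 / 400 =-0.72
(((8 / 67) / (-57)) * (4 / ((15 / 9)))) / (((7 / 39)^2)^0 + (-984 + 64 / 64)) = 16 / 3125215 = 0.00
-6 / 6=-1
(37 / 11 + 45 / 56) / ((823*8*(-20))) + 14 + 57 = 71.00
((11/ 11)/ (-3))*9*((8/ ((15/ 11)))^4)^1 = -3553.75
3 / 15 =1 / 5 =0.20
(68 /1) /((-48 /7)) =-119 /12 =-9.92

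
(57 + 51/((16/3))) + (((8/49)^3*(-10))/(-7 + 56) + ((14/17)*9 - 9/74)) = 4284654109973/58016957264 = 73.85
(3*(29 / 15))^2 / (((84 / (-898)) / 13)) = -4908917 / 1050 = -4675.16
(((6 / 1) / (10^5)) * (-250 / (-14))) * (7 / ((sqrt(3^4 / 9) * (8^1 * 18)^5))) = 1 / 24766945689600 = 0.00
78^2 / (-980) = -1521 / 245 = -6.21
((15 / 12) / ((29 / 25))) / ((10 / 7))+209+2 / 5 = 243779 / 1160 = 210.15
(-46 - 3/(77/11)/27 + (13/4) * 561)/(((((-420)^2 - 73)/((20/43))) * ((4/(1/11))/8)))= 4478630/5254368273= 0.00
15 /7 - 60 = -405 /7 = -57.86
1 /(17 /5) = 5 /17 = 0.29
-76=-76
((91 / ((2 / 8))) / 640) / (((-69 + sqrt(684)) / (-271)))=24661 * sqrt(19) / 108720 + 567203 / 217440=3.60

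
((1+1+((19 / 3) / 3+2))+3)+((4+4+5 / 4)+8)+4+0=1093 / 36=30.36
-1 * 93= -93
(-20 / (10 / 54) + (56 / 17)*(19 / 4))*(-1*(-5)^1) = -7850 / 17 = -461.76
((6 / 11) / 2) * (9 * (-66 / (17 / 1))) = -162 / 17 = -9.53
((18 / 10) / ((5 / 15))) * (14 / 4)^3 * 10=9261 / 4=2315.25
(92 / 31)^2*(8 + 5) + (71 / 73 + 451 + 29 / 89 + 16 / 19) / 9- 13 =162120045862 / 1067658507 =151.85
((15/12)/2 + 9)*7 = 67.38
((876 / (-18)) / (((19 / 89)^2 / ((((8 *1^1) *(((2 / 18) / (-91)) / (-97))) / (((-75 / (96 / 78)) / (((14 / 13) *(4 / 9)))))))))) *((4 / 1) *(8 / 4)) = 9473769472 / 1402092060525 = 0.01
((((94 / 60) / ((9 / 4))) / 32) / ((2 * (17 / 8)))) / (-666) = -47 / 6113880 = -0.00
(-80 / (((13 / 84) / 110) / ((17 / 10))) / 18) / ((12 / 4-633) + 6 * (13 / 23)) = 1204280 / 140517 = 8.57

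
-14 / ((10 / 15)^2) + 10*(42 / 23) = -609 / 46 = -13.24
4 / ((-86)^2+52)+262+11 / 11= 489707 / 1862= 263.00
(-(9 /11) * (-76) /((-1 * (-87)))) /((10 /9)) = 1026 /1595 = 0.64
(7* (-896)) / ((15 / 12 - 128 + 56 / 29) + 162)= -727552 / 4313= -168.69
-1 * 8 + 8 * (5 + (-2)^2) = 64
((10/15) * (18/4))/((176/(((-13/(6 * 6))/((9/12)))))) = -0.01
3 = 3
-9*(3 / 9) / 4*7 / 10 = -21 / 40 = -0.52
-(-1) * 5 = 5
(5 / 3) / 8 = 5 / 24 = 0.21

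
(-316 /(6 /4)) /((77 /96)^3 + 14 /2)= -186384384 /6649685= -28.03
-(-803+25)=778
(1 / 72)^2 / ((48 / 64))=1 / 3888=0.00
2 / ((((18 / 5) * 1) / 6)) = 10 / 3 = 3.33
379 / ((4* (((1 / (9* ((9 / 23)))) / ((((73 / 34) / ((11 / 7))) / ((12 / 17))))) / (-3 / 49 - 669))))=-1530621441 / 3542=-432134.79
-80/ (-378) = 0.21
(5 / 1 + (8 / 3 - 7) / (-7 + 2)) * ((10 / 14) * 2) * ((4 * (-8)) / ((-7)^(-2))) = -39424 / 3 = -13141.33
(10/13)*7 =70/13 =5.38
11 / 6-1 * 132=-781 / 6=-130.17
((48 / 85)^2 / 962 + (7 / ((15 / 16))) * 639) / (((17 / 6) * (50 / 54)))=2686121136864 / 1476970625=1818.67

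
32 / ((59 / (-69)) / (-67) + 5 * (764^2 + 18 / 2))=73968 / 6746170567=0.00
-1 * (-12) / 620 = 3 / 155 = 0.02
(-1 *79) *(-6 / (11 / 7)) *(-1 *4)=-13272 / 11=-1206.55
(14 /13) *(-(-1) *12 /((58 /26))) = 168 /29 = 5.79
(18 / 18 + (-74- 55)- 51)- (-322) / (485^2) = -42104953 / 235225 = -179.00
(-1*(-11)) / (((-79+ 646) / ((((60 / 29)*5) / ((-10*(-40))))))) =11 / 21924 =0.00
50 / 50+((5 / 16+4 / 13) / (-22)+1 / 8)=5019 / 4576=1.10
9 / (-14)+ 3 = 33 / 14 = 2.36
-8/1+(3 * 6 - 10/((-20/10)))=15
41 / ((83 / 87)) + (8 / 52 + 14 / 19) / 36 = 7934006 / 184509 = 43.00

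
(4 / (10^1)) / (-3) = -0.13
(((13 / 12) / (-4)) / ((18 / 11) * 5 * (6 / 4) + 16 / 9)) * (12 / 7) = -99 / 2996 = -0.03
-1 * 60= -60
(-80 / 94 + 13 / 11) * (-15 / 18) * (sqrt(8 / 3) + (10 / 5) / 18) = -95 * sqrt(6) / 517 - 95 / 3102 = -0.48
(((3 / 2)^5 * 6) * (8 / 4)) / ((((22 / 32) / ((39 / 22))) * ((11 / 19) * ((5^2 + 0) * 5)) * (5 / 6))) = 3241134 / 831875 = 3.90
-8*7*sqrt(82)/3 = -56*sqrt(82)/3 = -169.03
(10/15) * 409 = 818/3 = 272.67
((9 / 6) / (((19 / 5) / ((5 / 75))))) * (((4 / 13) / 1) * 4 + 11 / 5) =223 / 2470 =0.09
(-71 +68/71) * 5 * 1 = -24865/71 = -350.21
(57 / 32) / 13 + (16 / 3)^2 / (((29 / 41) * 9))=4500229 / 977184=4.61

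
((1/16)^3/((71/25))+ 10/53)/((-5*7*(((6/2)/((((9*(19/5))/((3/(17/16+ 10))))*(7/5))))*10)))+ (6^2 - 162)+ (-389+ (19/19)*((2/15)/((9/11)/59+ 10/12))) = -104721954257470289/203393220608000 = -514.87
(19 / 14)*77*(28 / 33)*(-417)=-36974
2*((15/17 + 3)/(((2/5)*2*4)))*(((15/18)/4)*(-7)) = -1925/544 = -3.54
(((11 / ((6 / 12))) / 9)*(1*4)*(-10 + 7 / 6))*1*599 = -1396868 / 27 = -51735.85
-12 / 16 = -3 / 4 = -0.75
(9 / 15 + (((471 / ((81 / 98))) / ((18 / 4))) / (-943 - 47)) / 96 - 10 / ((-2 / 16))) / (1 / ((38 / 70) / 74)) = 1768333477 / 2990766240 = 0.59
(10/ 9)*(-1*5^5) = -31250/ 9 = -3472.22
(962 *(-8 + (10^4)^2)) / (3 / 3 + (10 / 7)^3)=32996597360272 / 1343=24569320446.96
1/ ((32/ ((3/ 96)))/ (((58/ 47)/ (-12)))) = -29/ 288768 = -0.00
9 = 9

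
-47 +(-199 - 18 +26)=-238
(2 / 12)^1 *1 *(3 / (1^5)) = 1 / 2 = 0.50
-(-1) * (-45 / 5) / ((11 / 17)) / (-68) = 0.20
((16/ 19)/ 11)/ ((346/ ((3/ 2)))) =12/ 36157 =0.00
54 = 54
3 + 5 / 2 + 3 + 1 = 19 / 2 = 9.50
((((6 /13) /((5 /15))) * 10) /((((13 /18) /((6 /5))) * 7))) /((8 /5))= 2430 /1183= 2.05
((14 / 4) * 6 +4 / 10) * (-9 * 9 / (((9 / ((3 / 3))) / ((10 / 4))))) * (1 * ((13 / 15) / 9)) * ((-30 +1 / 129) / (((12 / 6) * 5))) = 5381779 / 38700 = 139.06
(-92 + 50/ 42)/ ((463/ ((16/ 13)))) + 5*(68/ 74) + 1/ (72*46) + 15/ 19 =504524807515/ 98099780688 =5.14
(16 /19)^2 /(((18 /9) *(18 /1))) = 64 /3249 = 0.02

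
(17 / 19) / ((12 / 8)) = 34 / 57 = 0.60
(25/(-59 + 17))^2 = 625/1764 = 0.35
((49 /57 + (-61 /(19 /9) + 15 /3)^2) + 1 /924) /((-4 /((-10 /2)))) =317897155 /444752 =714.77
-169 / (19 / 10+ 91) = -1690 / 929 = -1.82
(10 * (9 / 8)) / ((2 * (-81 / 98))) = -245 / 36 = -6.81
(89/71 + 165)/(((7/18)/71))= 212472/7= 30353.14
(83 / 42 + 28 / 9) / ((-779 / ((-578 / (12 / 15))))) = 926245 / 196308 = 4.72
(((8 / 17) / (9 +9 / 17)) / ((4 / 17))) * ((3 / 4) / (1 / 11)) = 1.73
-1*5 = -5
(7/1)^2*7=343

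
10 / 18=5 / 9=0.56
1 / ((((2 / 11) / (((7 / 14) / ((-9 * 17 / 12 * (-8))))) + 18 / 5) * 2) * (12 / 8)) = 55 / 6714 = 0.01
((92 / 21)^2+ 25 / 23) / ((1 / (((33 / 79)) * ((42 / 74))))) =2262667 / 470603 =4.81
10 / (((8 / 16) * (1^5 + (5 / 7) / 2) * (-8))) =-1.84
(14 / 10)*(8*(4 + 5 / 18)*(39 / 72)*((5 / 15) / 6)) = 7007 / 4860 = 1.44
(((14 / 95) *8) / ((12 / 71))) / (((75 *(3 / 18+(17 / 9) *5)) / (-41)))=-163016 / 410875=-0.40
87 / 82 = 1.06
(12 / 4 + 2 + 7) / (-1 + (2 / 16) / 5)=-160 / 13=-12.31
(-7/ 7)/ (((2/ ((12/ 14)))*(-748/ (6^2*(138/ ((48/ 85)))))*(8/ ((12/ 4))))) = 9315/ 4928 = 1.89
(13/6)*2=13/3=4.33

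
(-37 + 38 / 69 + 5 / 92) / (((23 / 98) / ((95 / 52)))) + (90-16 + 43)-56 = -36691547 / 165048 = -222.31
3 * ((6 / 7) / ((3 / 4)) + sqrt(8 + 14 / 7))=12.92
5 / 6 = 0.83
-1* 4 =-4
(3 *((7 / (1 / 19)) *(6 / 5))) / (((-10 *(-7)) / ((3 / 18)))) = 57 / 50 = 1.14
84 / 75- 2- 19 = -497 / 25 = -19.88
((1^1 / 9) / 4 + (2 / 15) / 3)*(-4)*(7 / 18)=-91 / 810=-0.11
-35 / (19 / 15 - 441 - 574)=0.03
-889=-889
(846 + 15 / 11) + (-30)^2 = 19221 / 11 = 1747.36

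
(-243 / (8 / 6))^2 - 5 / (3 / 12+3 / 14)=6906493 / 208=33204.29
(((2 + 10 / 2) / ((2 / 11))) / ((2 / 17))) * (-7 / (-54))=9163 / 216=42.42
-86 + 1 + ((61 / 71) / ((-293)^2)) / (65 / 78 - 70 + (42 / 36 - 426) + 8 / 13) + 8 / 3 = -3218831506787 / 39095119506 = -82.33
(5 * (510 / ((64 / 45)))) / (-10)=-11475 / 64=-179.30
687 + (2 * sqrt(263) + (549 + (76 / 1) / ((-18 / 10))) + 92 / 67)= 2 * sqrt(263) + 720676 / 603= 1227.59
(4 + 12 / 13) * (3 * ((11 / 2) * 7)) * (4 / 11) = 2688 / 13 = 206.77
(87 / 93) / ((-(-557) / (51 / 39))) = 493 / 224471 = 0.00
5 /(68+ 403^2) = 5 /162477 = 0.00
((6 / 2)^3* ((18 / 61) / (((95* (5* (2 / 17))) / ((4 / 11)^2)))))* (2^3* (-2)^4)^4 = 17742509899776 / 3505975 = 5060649.29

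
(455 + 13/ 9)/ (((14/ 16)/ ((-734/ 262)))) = -12061088/ 8253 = -1461.42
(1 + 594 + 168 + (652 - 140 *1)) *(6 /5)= 1530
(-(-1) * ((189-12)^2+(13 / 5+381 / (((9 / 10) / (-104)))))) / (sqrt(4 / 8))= -190426 * sqrt(2) / 15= -17953.54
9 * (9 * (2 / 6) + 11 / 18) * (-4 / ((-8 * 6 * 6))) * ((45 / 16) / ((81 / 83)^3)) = 185830775 / 136048896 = 1.37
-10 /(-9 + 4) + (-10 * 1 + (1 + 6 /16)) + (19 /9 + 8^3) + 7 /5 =183199 /360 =508.89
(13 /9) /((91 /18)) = 0.29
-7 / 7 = -1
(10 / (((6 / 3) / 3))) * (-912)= -13680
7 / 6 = 1.17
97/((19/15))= 1455/19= 76.58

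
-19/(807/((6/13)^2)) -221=-10047109/45461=-221.01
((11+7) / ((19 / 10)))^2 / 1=32400 / 361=89.75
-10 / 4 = -5 / 2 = -2.50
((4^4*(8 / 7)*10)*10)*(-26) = -5324800 / 7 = -760685.71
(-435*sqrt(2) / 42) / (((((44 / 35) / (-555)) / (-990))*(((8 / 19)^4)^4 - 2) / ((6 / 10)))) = 3133663572175332318332344125*sqrt(2) / 2307530182641062498824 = 1920525.05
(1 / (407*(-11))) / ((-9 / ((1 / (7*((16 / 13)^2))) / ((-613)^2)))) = 169 / 27132421688064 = 0.00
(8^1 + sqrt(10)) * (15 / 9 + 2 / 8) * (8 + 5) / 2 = 299 * sqrt(10) / 24 + 299 / 3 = 139.06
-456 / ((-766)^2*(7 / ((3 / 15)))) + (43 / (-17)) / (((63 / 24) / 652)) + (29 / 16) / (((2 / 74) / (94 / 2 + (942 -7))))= 136632476652403 / 2094718920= 65227.12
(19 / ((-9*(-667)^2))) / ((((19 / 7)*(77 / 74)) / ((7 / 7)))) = -74 / 44044011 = -0.00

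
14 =14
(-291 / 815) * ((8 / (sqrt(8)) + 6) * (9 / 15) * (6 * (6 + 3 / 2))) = -47142 / 815-15714 * sqrt(2) / 815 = -85.11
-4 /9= -0.44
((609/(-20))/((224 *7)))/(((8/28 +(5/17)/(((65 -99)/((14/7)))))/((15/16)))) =-0.07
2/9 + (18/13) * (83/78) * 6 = 13784/1521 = 9.06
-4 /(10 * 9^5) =-2 /295245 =-0.00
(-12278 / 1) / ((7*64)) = -877 / 32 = -27.41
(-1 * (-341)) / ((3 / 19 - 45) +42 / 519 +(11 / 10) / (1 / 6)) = -5604335 / 627179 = -8.94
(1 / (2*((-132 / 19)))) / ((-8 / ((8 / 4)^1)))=19 / 1056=0.02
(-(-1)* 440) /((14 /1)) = 220 /7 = 31.43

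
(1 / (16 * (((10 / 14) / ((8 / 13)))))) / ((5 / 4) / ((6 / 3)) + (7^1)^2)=28 / 25805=0.00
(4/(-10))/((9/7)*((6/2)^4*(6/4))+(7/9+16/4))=-252/101425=-0.00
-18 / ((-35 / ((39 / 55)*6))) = 4212 / 1925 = 2.19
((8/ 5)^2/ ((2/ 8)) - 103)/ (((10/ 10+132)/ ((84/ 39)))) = -9276/ 6175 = -1.50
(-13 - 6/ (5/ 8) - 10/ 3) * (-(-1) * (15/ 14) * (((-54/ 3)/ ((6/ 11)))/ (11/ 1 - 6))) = 12837/ 70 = 183.39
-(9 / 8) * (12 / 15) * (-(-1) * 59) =-531 / 10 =-53.10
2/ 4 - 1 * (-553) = 553.50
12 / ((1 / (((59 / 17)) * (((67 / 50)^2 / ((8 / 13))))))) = 10329189 / 85000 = 121.52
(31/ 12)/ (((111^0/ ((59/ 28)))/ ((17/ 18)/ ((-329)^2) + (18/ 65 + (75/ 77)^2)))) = 4907362496093/ 735536561760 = 6.67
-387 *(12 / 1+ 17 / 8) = -43731 / 8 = -5466.38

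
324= 324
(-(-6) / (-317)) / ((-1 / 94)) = 564 / 317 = 1.78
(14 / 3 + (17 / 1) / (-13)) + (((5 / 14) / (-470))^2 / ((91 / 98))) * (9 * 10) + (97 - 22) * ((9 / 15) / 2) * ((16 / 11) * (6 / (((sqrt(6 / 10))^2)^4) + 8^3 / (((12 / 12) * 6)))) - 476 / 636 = 6061965906497 / 1406328924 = 4310.49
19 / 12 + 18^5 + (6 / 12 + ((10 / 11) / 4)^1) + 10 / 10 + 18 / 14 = 1745965079 / 924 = 1889572.60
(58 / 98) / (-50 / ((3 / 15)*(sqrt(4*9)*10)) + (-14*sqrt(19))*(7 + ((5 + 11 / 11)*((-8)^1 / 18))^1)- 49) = 18502 / 39455829- 3016*sqrt(19) / 5636547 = -0.00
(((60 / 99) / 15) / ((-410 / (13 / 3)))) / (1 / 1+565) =-13 / 17230455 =-0.00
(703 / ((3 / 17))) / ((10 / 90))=35853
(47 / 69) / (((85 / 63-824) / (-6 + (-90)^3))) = 719528922 / 1192021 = 603.62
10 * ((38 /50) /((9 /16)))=608 /45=13.51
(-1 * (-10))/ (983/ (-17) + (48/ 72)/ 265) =-135150/ 781451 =-0.17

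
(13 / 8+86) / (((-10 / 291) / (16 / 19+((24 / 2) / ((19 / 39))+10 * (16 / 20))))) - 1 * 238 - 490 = -32711209 / 380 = -86082.13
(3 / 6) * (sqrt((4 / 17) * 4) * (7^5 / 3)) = 33614 * sqrt(17) / 51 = 2717.53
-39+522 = 483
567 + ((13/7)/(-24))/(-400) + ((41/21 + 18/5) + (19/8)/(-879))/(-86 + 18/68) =2169291014573/3826345600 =566.94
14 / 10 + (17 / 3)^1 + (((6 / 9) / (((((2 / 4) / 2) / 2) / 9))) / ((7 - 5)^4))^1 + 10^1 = 301 / 15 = 20.07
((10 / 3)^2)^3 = 1000000 / 729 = 1371.74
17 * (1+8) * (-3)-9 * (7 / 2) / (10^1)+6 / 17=-157011 / 340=-461.80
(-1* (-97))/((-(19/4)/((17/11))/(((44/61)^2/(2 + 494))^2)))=-8779276/252811210819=-0.00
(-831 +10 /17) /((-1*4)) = 14117 /68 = 207.60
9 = 9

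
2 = 2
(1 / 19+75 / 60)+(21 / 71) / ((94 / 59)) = 377445 / 253612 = 1.49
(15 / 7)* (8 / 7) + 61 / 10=8.55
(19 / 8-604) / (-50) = 12.03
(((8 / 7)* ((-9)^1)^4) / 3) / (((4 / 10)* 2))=21870 / 7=3124.29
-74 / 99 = -0.75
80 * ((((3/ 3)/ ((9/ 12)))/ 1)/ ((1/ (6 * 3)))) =1920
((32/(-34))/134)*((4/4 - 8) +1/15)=832/17085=0.05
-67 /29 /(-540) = 67 /15660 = 0.00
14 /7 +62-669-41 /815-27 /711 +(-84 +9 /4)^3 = -2253765289431 /4120640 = -546945.45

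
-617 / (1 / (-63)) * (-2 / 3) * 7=-181398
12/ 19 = 0.63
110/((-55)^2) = 2/55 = 0.04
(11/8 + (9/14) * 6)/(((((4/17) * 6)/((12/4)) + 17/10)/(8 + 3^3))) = 124525/1476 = 84.37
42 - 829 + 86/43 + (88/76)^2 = -282901/361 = -783.66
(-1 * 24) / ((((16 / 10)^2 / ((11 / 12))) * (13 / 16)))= -275 / 26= -10.58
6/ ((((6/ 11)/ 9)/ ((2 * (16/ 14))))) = 1584/ 7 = 226.29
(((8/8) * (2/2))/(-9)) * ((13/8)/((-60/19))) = 247/4320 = 0.06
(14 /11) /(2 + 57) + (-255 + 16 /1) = -155097 /649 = -238.98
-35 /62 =-0.56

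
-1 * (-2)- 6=-4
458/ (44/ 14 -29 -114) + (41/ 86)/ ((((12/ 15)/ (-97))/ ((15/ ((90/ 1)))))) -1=-13.91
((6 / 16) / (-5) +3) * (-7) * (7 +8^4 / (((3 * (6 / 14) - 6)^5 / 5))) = 6393624419 / 173935080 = 36.76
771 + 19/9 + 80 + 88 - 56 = 7966/9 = 885.11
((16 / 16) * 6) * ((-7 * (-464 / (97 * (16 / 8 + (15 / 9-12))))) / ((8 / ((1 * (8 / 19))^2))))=-467712 / 875425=-0.53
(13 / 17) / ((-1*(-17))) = 13 / 289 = 0.04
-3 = -3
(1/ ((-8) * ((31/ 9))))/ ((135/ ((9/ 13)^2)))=-27/ 209560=-0.00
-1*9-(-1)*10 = 1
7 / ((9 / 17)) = 119 / 9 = 13.22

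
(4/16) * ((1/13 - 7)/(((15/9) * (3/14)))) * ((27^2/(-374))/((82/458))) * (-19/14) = -71.60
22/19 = 1.16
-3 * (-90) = 270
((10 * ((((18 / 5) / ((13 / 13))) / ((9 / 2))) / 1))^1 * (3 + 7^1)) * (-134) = -10720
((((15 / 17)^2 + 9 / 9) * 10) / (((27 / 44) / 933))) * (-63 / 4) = -123087580 / 289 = -425908.58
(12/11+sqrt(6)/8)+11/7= sqrt(6)/8+205/77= 2.97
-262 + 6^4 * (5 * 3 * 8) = 155258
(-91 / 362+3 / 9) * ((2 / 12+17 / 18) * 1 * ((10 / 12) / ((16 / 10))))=11125 / 234576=0.05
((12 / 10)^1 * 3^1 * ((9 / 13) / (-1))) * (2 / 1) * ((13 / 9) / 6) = -6 / 5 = -1.20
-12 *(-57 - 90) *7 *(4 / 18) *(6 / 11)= 16464 / 11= 1496.73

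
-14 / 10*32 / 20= -56 / 25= -2.24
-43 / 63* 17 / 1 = -11.60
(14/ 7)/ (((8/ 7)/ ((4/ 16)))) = 7/ 16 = 0.44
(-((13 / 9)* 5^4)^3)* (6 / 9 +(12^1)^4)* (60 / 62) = -333680102539062500 / 22599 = -14765259637110.60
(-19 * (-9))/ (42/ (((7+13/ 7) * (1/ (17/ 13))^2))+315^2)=298623/ 173294086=0.00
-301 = -301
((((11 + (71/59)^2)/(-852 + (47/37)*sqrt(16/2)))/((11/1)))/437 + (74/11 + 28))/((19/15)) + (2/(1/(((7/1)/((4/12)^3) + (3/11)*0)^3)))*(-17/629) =-2107555075447301114454/5775610228322021-12286035*sqrt(2)/1717073311122763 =-364906.04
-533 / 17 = -31.35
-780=-780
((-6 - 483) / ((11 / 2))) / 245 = -978 / 2695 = -0.36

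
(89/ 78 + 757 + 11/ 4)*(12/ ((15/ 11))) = 1305689/ 195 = 6695.84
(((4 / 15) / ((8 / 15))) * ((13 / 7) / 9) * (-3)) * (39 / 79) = -169 / 1106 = -0.15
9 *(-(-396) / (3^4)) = 44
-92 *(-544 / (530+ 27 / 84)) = 1401344 / 14849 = 94.37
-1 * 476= -476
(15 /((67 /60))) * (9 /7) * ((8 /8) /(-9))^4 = 100 /37989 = 0.00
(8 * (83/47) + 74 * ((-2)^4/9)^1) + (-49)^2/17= 2063231/7191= 286.92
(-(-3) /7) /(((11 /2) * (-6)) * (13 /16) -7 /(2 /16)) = -0.01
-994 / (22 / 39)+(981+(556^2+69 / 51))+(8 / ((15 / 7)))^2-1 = 12974634082 / 42075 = 308369.20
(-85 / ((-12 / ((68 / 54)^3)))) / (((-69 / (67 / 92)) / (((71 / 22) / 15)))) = -397309397 / 12369820716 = -0.03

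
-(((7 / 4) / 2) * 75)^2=-275625 / 64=-4306.64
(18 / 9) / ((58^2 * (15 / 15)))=1 / 1682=0.00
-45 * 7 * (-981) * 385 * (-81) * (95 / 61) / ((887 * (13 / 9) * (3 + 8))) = -749029183875 / 703391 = -1064883.09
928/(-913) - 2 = -2754/913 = -3.02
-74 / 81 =-0.91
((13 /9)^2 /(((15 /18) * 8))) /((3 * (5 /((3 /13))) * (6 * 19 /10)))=13 /30780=0.00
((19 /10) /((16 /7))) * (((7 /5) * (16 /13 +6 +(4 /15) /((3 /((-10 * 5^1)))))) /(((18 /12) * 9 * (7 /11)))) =238469 /631800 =0.38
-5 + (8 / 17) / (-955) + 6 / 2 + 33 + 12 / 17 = 514737 / 16235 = 31.71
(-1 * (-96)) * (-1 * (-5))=480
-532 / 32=-133 / 8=-16.62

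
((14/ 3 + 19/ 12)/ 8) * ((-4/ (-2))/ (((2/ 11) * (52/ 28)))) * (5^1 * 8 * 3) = 28875/ 52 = 555.29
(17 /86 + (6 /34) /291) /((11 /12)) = 168714 /779977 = 0.22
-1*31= -31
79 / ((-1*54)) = -79 / 54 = -1.46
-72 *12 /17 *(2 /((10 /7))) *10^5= -120960000 /17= -7115294.12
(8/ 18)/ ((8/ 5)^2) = 25/ 144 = 0.17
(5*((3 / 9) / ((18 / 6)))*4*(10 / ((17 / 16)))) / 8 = 400 / 153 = 2.61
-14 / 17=-0.82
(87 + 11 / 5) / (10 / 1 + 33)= 446 / 215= 2.07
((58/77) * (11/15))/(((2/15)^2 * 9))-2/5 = 641/210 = 3.05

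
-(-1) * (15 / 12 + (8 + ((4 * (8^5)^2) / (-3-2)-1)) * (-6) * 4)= 412316857081 / 20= 20615842854.05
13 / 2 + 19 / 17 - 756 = -25445 / 34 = -748.38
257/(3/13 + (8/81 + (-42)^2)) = 270621/1857839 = 0.15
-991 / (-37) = 991 / 37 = 26.78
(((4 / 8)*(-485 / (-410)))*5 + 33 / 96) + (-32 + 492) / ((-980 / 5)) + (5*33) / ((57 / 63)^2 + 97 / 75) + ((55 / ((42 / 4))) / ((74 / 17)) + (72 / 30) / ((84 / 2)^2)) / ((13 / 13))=16674895755869 / 207692348640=80.29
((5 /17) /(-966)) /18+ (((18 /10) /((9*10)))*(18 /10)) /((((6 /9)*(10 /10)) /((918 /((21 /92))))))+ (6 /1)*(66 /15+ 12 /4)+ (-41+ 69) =1528508729 /5278500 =289.57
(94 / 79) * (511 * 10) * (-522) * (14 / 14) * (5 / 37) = -1253687400 / 2923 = -428904.34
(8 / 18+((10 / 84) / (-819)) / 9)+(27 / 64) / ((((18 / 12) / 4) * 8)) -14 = -132896833 / 9906624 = -13.41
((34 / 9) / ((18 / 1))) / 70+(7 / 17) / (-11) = -36511 / 1060290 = -0.03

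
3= 3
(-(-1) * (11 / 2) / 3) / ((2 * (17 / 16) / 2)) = 88 / 51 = 1.73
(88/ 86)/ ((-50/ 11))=-242/ 1075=-0.23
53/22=2.41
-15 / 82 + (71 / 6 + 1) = 1556 / 123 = 12.65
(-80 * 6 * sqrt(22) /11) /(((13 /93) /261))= -11651040 * sqrt(22) /143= -382155.40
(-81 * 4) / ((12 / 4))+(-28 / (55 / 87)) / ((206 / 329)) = -1012542 / 5665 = -178.74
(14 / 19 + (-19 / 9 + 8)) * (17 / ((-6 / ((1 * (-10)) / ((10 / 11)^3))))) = 25636391 / 102600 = 249.87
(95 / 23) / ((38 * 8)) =5 / 368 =0.01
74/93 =0.80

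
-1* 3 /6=-1 /2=-0.50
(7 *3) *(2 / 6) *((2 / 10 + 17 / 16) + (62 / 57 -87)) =-2702021 / 4560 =-592.55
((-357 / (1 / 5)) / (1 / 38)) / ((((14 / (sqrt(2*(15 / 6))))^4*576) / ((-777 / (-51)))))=-87875 / 75264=-1.17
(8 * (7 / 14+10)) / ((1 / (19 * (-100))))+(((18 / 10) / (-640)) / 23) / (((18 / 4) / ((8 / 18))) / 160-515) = -12097470125982 / 75798685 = -159600.00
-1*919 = -919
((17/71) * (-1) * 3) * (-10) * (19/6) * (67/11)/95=1139/781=1.46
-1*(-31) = 31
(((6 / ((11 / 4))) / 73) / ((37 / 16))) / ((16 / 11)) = 24 / 2701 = 0.01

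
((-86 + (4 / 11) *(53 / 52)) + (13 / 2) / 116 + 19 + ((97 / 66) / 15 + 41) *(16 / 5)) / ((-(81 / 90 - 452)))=484752611 / 3367281060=0.14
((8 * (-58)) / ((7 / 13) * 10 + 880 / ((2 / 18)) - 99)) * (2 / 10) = -6032 / 508715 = -0.01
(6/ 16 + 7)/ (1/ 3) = 177/ 8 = 22.12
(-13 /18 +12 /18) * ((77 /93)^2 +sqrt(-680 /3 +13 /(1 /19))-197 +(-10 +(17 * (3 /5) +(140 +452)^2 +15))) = -7573991692 /389205-sqrt(183) /54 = -19460.41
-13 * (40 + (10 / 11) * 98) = -18460 / 11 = -1678.18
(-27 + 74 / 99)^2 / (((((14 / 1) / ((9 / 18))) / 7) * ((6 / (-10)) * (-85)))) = 6754801 / 1999404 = 3.38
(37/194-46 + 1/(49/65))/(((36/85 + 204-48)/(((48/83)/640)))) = -7188501/27974713088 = -0.00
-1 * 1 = -1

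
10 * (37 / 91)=370 / 91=4.07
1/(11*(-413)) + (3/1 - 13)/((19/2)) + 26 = 2153363/86317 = 24.95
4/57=0.07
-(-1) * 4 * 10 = 40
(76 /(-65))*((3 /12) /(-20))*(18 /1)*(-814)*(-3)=208791 /325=642.43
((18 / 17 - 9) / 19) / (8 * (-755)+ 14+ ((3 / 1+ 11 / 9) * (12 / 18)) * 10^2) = 3645 / 50097946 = 0.00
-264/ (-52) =66/ 13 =5.08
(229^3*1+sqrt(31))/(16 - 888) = -12008989/872 - sqrt(31)/872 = -13771.78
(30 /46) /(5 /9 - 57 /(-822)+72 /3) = 7398 /279335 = 0.03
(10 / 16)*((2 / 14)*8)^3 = 320 / 343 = 0.93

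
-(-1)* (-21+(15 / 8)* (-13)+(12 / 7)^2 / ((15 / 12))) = -84327 / 1960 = -43.02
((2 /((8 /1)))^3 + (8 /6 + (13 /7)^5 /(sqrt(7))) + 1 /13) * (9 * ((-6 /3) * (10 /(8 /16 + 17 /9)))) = -1202989320 * sqrt(7) /5058907 - 480465 /4472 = -736.59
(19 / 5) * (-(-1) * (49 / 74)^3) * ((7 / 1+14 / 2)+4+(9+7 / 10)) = 619186687 / 20261200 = 30.56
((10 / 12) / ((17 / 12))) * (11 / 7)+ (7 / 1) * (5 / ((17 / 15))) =3785 / 119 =31.81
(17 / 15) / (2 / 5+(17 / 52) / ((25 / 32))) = 1.38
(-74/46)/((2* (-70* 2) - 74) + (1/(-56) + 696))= -2072/440473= -0.00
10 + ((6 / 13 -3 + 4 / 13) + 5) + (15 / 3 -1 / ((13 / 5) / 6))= 201 / 13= 15.46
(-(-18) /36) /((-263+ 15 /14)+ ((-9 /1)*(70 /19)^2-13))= -2527 /2006889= -0.00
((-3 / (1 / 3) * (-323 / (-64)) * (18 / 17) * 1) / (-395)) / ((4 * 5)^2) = 1539 / 5056000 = 0.00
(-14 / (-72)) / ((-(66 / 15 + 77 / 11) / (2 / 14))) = -5 / 2052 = -0.00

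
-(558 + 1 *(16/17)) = -9502/17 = -558.94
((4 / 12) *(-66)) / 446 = -11 / 223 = -0.05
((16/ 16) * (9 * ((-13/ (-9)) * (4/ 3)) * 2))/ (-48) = -13/ 18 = -0.72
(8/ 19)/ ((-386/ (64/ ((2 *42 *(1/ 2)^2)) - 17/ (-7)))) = -460/ 77007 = -0.01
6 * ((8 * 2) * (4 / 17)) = 384 / 17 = 22.59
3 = 3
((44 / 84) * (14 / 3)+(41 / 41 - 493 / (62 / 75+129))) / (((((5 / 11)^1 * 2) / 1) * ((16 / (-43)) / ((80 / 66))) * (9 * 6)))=166238 / 7098273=0.02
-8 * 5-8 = -48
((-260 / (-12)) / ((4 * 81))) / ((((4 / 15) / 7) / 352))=50050 / 81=617.90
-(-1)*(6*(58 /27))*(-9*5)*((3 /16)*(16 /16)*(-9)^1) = 3915 /4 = 978.75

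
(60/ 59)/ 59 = 0.02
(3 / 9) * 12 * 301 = 1204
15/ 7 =2.14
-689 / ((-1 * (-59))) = -689 / 59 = -11.68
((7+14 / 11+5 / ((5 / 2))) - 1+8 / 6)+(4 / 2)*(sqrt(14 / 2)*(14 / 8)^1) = 7*sqrt(7) / 2+350 / 33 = 19.87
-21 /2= -10.50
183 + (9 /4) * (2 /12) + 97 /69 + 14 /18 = 307285 /1656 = 185.56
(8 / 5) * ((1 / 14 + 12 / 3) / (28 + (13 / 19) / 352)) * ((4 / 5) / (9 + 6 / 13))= 26430976 / 1343712475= 0.02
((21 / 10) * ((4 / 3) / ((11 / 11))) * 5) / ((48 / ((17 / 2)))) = 119 / 48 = 2.48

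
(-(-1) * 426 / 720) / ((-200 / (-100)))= 71 / 240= 0.30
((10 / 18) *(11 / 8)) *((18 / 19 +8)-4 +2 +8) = 3905 / 342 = 11.42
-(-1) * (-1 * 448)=-448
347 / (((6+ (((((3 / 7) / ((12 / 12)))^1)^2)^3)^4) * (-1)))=-66478687289056545797147 / 1149487388565828022887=-57.83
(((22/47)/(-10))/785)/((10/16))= -88/922375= -0.00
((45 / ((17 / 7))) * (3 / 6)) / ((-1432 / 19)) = -5985 / 48688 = -0.12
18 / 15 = 6 / 5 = 1.20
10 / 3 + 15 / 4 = 85 / 12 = 7.08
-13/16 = -0.81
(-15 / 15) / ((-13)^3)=1 / 2197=0.00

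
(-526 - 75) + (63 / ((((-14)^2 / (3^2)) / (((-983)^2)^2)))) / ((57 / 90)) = 1134463034138149 / 266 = 4264898624579.51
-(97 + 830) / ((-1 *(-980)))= -927 / 980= -0.95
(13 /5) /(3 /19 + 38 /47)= 11609 /4315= 2.69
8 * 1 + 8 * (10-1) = 80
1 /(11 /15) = 15 /11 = 1.36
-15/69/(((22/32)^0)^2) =-5/23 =-0.22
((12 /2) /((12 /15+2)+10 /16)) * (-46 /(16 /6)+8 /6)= -3820 /137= -27.88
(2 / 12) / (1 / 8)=4 / 3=1.33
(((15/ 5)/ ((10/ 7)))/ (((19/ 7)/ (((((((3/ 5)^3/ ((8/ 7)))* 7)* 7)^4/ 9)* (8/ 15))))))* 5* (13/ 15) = 173543041657529271/ 118750000000000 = 1461.42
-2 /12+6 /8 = 7 /12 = 0.58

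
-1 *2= -2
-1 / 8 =-0.12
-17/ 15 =-1.13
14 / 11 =1.27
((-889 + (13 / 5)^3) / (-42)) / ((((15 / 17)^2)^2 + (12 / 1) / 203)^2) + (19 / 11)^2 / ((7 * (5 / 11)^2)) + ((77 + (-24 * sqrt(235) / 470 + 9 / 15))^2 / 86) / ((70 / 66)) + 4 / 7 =114.21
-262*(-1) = 262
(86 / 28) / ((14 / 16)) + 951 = 46771 / 49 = 954.51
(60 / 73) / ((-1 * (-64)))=15 / 1168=0.01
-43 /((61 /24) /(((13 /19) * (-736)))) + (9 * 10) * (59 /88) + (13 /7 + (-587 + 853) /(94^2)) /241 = 1630533926943057 /190040826668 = 8579.91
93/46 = 2.02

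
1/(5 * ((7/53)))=53/35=1.51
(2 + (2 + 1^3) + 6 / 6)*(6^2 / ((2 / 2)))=216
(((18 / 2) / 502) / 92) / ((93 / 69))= 9 / 62248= 0.00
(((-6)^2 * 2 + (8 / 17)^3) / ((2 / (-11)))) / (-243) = 1948364 / 1193859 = 1.63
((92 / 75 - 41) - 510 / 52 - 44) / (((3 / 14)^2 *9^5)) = -17883334 / 518154975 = -0.03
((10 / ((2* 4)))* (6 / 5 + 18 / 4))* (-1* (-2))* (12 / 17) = 171 / 17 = 10.06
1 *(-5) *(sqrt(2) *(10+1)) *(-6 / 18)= 55 *sqrt(2) / 3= 25.93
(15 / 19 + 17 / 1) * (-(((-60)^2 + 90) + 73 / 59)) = -65665.17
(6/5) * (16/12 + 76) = 464/5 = 92.80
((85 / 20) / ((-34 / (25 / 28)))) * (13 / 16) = -325 / 3584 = -0.09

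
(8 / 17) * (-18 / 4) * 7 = -252 / 17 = -14.82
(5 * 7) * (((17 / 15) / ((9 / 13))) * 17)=26299 / 27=974.04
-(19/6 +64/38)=-553/114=-4.85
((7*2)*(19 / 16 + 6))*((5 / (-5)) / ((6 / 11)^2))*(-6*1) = 97405 / 48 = 2029.27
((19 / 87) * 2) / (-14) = -19 / 609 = -0.03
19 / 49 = 0.39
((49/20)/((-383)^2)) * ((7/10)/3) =343/88013400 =0.00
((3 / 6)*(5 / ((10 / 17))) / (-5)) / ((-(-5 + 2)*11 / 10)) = -17 / 66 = -0.26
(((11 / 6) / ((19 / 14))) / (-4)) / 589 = -77 / 134292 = -0.00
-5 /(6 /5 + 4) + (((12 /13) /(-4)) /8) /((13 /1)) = -1303 /1352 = -0.96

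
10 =10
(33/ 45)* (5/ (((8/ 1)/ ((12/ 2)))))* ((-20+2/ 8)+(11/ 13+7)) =-6809/ 208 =-32.74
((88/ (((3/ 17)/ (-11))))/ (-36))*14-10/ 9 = 57566/ 27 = 2132.07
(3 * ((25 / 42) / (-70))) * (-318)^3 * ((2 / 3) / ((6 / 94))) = 8568023.27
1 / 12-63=-755 / 12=-62.92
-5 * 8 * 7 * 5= -1400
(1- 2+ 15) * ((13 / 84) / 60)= 13 / 360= 0.04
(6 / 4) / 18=1 / 12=0.08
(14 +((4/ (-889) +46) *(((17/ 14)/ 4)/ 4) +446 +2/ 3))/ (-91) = -5.10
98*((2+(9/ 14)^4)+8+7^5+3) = 1648376.74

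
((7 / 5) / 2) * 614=2149 / 5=429.80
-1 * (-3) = 3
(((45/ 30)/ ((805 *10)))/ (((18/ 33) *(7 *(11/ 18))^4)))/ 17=13122/ 218667893675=0.00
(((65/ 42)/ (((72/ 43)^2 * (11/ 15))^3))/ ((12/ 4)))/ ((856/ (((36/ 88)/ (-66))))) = -51361074773125/ 119502691452862857216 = -0.00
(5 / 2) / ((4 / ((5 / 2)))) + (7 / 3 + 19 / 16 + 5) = 121 / 12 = 10.08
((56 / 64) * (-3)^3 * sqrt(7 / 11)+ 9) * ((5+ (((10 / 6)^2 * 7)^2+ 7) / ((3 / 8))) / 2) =-5080.15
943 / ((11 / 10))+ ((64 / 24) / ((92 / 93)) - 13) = 214283 / 253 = 846.97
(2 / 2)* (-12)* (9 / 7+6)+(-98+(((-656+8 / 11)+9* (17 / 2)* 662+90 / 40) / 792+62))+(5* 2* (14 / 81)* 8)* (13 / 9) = -797018239 / 19758816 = -40.34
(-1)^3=-1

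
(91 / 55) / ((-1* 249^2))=-91 / 3410055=-0.00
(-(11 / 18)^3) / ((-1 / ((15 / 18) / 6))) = 6655 / 209952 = 0.03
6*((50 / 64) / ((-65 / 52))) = -15 / 4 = -3.75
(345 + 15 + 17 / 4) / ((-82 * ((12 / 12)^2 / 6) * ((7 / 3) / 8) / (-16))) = 419616 / 287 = 1462.08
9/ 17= 0.53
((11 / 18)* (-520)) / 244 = -715 / 549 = -1.30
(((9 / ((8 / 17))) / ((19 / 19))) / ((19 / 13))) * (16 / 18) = 221 / 19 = 11.63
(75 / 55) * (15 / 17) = 225 / 187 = 1.20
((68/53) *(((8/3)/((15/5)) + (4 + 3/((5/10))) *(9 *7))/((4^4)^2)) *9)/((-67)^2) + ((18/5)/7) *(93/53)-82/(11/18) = -100008996911353/750371184640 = -133.28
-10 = -10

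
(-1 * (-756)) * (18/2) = 6804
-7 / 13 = -0.54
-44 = -44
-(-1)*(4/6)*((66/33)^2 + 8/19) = 56/19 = 2.95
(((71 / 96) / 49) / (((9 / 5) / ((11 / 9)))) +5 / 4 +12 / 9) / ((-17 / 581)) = -82022011 / 925344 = -88.64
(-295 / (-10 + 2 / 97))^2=818818225 / 937024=873.85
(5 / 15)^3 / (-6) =-1 / 162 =-0.01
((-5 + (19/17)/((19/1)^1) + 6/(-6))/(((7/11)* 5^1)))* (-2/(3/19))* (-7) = -42218/255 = -165.56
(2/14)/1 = 1/7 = 0.14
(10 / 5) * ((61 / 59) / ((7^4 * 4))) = 61 / 283318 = 0.00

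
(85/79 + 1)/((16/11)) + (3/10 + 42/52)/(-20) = 1.37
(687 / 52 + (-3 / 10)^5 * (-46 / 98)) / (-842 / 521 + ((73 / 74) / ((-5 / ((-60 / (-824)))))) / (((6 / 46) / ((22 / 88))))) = -557039171350289 / 69295714556250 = -8.04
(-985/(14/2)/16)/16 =-985/1792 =-0.55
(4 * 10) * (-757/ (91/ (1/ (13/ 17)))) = -514760/ 1183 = -435.13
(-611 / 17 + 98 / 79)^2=2171839609 / 1803649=1204.14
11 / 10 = 1.10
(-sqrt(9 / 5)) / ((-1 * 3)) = sqrt(5) / 5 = 0.45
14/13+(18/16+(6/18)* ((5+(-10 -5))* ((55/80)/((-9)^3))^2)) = 5841591607/2652953472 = 2.20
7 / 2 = 3.50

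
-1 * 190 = -190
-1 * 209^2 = -43681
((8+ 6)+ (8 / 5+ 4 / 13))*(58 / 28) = 14993 / 455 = 32.95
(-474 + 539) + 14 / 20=657 / 10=65.70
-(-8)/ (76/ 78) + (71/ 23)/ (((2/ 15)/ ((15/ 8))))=360933/ 6992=51.62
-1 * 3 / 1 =-3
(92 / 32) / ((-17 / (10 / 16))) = -115 / 1088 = -0.11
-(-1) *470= 470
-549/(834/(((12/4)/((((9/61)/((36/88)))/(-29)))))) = 158.79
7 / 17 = 0.41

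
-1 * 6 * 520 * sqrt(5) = -3120 * sqrt(5) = -6976.53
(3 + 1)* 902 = 3608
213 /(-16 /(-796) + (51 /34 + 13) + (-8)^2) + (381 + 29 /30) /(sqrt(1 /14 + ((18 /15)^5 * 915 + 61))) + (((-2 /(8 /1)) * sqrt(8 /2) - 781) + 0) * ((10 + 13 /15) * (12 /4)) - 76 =-2661563013 /104170 + 57295 * sqrt(31821202) /40912974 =-25542.29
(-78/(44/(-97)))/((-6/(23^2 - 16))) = -646893/44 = -14702.11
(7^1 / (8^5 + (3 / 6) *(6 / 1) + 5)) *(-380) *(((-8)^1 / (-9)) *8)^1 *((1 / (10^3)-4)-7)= 344204 / 54225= 6.35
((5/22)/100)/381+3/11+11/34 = 1699277/2849880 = 0.60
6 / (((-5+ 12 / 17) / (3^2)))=-918 / 73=-12.58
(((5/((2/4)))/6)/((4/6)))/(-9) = -5/18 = -0.28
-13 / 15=-0.87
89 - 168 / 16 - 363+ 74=-421 / 2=-210.50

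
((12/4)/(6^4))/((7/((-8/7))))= -1/2646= -0.00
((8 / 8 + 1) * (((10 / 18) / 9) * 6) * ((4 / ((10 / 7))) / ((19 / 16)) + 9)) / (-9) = -4316 / 4617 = -0.93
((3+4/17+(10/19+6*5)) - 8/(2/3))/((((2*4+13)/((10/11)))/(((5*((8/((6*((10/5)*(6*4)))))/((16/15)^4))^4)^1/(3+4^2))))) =0.00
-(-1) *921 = 921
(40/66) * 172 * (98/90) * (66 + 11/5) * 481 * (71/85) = 35690253872/11475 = 3110261.78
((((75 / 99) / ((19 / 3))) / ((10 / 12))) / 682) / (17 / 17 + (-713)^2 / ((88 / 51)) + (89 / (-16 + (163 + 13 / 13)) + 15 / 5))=0.00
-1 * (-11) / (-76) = -11 / 76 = -0.14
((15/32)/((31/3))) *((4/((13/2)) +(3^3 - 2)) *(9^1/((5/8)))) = 26973/1612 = 16.73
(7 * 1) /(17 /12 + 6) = 84 /89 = 0.94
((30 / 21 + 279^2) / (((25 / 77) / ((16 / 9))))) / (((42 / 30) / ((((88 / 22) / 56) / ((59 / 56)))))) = 383607488 / 18585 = 20640.70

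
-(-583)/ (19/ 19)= 583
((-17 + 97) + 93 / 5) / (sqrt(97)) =493 * sqrt(97) / 485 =10.01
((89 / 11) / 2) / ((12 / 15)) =445 / 88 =5.06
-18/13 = -1.38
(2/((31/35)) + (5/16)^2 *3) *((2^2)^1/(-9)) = -20245/17856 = -1.13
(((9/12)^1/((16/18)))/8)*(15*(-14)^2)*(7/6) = 46305/128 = 361.76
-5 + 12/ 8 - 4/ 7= -57/ 14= -4.07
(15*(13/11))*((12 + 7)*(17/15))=4199/11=381.73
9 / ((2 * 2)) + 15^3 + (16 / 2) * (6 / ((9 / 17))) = 41615 / 12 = 3467.92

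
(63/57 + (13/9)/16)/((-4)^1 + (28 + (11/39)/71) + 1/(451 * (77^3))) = 621628564495939/12481007181166560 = 0.05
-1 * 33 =-33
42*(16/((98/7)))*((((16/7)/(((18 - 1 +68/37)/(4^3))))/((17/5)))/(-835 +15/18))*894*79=-770652831744/83025943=-9282.07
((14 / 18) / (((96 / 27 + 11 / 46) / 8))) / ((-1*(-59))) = 2576 / 92689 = 0.03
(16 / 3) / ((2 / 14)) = 112 / 3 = 37.33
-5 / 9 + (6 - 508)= -4523 / 9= -502.56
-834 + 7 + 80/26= -10711/13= -823.92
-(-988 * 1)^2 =-976144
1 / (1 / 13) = 13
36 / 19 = 1.89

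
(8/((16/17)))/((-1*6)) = -17/12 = -1.42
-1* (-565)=565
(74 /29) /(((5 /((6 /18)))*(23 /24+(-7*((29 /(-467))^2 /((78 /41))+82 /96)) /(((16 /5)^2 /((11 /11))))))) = 859347427328 /1884461173765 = 0.46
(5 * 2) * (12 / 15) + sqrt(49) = 15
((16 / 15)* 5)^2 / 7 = 256 / 63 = 4.06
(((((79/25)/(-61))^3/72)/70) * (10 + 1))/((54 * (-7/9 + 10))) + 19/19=8901627362076571/8901627367500000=1.00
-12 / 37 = -0.32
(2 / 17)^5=32 / 1419857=0.00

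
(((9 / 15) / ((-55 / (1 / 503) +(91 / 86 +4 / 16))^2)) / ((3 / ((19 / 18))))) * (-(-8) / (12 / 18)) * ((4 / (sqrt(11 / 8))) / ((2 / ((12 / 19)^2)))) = 11360256 * sqrt(22) / 23658840759206125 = 0.00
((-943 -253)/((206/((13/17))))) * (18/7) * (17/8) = -34983/1442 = -24.26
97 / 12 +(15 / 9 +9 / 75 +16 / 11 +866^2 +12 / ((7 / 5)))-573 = 5770402299 / 7700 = 749402.90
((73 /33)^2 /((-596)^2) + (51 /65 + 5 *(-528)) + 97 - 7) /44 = -64097380940191 /1106334440640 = -57.94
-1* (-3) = 3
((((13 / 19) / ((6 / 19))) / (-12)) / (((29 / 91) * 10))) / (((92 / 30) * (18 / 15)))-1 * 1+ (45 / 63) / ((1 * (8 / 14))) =90133 / 384192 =0.23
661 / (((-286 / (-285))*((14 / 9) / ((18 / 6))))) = 5086395 / 4004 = 1270.33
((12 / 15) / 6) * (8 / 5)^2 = 0.34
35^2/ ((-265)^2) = 49/ 2809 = 0.02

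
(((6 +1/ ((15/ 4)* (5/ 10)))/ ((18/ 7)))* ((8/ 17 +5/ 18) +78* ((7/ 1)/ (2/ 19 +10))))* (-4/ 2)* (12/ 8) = -91992943/ 220320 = -417.54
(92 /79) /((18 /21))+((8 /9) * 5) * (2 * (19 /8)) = 15976 /711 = 22.47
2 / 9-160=-1438 / 9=-159.78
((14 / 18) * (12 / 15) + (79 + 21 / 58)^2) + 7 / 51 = 16210475369 / 2573460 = 6299.10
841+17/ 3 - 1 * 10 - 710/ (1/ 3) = -3880/ 3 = -1293.33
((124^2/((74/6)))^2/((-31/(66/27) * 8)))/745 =-20972864/1019905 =-20.56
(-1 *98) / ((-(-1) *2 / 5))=-245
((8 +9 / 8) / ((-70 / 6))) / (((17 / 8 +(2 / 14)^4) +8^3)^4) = -532334576986888704 / 47552668143988820563634738405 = -0.00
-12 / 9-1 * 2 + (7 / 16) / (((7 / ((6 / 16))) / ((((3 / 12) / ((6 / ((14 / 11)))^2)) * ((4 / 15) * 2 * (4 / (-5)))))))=-1452049 / 435600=-3.33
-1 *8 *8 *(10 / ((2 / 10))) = -3200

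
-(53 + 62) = -115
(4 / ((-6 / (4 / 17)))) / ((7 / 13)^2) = -1352 / 2499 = -0.54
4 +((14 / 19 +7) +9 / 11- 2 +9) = 4087 / 209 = 19.56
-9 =-9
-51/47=-1.09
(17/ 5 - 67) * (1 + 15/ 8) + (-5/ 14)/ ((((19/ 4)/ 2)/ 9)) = -489981/ 2660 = -184.20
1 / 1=1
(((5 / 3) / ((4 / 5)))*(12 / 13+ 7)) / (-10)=-515 / 312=-1.65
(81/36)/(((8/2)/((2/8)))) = 9/64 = 0.14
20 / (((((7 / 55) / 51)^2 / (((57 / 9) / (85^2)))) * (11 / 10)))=125400 / 49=2559.18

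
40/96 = 5/12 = 0.42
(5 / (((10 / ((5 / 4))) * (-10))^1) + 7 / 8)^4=28561 / 65536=0.44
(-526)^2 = 276676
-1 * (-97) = 97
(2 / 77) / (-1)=-2 / 77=-0.03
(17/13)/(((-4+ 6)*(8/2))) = 17/104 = 0.16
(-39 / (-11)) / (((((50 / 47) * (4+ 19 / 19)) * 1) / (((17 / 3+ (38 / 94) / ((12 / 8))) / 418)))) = 10881 / 1149500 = 0.01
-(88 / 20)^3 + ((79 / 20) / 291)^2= -14426901403 / 169362000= -85.18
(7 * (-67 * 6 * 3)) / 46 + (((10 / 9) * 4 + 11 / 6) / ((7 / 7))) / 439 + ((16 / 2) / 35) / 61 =-71204517337 / 388027710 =-183.50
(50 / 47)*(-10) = -500 / 47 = -10.64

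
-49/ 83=-0.59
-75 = -75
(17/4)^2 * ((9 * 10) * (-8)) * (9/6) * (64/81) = -46240/3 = -15413.33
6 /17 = 0.35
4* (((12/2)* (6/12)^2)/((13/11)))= 66/13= 5.08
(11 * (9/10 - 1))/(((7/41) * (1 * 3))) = -451/210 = -2.15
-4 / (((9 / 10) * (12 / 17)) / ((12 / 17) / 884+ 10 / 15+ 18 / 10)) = -278108 / 17901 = -15.54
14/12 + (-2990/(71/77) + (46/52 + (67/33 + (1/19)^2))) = -3238.59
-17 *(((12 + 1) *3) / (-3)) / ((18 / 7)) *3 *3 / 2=1547 / 4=386.75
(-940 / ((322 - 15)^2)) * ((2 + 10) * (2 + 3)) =-56400 / 94249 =-0.60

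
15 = 15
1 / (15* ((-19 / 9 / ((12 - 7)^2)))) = -15 / 19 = -0.79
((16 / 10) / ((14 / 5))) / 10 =2 / 35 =0.06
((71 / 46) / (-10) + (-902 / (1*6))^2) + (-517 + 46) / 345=22598.59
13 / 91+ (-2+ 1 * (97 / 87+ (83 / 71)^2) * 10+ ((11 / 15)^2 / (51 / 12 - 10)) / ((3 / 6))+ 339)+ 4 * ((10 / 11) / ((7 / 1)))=362.29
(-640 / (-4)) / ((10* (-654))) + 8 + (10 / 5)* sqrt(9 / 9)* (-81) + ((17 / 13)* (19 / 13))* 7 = -7772507 / 55263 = -140.65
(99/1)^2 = 9801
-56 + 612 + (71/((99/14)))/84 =330335/594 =556.12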